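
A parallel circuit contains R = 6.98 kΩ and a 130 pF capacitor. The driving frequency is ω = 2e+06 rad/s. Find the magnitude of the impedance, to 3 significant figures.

3370 Ω

X_C = 1/(ωC) = 3850 Ω
Parallel: admittances add. Y = 1/R + jωC
Y = (0.000143 + j0.000260) S
|Y| = 0.000297 S → |Z| = 1/|Y| = 3370 Ω, ∠Z = −∠Y = -61.1°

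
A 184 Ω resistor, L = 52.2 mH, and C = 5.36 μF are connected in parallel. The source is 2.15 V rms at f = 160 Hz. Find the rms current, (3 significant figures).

31.6 mA

ω = 2πf = 1005 rad/s
X_L = ωL = 52.5 Ω
X_C = 1/(ωC) = 186 Ω
Parallel: admittances add. Y = 1/R + 1/(jωL) + jωC
Y = (0.00543 − j0.0137) S
|Y| = 0.0147 S → |Z| = 1/|Y| = 68.0 Ω, ∠Z = −∠Y = 68.3°
I = V/|Z| = 2.15/68.0 = 31.6 mA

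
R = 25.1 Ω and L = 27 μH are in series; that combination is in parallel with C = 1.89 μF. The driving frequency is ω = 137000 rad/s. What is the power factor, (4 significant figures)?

X_L = ωL = 3.699 Ω
X_C = 1/(ωC) = 3.862 Ω
Branch 1 (R+jX_L): Z₁ = 25.10 + j3.699 Ω, |Z₁| = 25.37 Ω
Branch 2 (−jX_C): Z₂ = −j3.862 Ω
Parallel: Z = Z₁Z₂/(Z₁+Z₂), |Z| = 3.904 Ω, ∠Z = -81.24°
cos φ = cos(-81.24°) = 0.1522

0.1522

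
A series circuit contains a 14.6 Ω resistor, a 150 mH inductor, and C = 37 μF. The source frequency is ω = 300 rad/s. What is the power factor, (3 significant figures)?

0.308

X_L = ωL = 45.0 Ω
X_C = 1/(ωC) = 90.1 Ω
Net reactance X = X_L − X_C = -45.1 Ω
Z = 14.6 − j45.1 Ω
|Z| = √(14.6² + 45.1²) = 47.4 Ω
∠Z = arctan(-45.1/14.6) = -72.1°
cos φ = cos(-72.1°) = 0.308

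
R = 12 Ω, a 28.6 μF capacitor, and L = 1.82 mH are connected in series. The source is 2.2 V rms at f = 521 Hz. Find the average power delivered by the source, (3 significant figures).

ω = 2πf = 3274 rad/s
X_L = ωL = 5.96 Ω
X_C = 1/(ωC) = 10.7 Ω
Net reactance X = X_L − X_C = -4.72 Ω
Z = 12.0 − j4.72 Ω
|Z| = √(12.0² + 4.72²) = 12.9 Ω
∠Z = arctan(-4.72/12.0) = -21.5°
I = V/|Z| = 171 mA
P = VI cos φ = 2.2 × 0.171 × cos(-21.5°) = 349 mW

349 mW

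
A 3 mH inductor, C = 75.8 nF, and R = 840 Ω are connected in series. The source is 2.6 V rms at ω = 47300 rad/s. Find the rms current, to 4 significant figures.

3.055 mA

X_L = ωL = 141.9 Ω
X_C = 1/(ωC) = 278.9 Ω
Net reactance X = X_L − X_C = -137.0 Ω
Z = 840.0 − j137.0 Ω
|Z| = √(840.0² + 137.0²) = 851.1 Ω
I = V/|Z| = 2.6/851.1 = 3.055 mA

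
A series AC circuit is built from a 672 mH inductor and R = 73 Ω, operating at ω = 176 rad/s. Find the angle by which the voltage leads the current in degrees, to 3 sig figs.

X_L = ωL = 118 Ω
Z = 73.0 + j118 Ω
|Z| = √(73.0² + 118²) = 139 Ω
∠Z = arctan(118/73.0) = 58.3°

58.3°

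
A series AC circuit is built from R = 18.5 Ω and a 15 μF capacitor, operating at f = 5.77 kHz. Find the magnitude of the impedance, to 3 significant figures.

ω = 2πf = 36250 rad/s
X_C = 1/(ωC) = 1.84 Ω
Z = 18.5 − j1.84 Ω
|Z| = √(18.5² + 1.84²) = 18.6 Ω

18.6 Ω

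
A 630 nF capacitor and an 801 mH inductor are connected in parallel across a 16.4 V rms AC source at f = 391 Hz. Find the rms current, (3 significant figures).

ω = 2πf = 2457 rad/s
X_L = ωL = 1970 Ω
X_C = 1/(ωC) = 646 Ω
Parallel: admittances add. Y = 1/(jωL) + jωC
Y = (0 + j0.00104) S
|Y| = 0.00104 S → |Z| = 1/|Y| = 962 Ω, ∠Z = −∠Y = -90.0°
I = V/|Z| = 16.4/962 = 17.0 mA

17.0 mA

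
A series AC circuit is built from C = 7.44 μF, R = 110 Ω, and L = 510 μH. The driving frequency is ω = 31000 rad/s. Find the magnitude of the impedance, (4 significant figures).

110.6 Ω

X_L = ωL = 15.81 Ω
X_C = 1/(ωC) = 4.336 Ω
Net reactance X = X_L − X_C = 11.47 Ω
Z = 110.0 + j11.47 Ω
|Z| = √(110.0² + 11.47²) = 110.6 Ω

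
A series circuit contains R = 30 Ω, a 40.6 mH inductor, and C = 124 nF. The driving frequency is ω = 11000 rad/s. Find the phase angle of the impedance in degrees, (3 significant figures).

-84.0°

X_L = ωL = 447 Ω
X_C = 1/(ωC) = 733 Ω
Net reactance X = X_L − X_C = -287 Ω
Z = 30.0 − j287 Ω
|Z| = √(30.0² + 287²) = 288 Ω
∠Z = arctan(-287/30.0) = -84.0°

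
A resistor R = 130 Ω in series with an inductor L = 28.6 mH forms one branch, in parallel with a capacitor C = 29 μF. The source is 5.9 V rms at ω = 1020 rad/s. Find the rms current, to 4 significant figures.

170.4 mA

X_L = ωL = 29.17 Ω
X_C = 1/(ωC) = 33.81 Ω
Branch 1 (R+jX_L): Z₁ = 130.0 + j29.17 Ω, |Z₁| = 133.2 Ω
Branch 2 (−jX_C): Z₂ = −j33.81 Ω
Parallel: Z = Z₁Z₂/(Z₁+Z₂), |Z| = 34.63 Ω, ∠Z = -75.31°
I = V/|Z| = 5.9/34.63 = 170.4 mA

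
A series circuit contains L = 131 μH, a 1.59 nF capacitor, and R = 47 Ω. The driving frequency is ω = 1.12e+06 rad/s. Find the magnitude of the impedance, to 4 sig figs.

417.5 Ω

X_L = ωL = 146.7 Ω
X_C = 1/(ωC) = 561.5 Ω
Net reactance X = X_L − X_C = -414.8 Ω
Z = 47.00 − j414.8 Ω
|Z| = √(47.00² + 414.8²) = 417.5 Ω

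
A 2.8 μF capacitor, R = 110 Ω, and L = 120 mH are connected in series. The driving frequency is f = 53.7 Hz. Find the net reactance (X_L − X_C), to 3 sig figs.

ω = 2πf = 337.4 rad/s
X_L = ωL = 40.5 Ω
X_C = 1/(ωC) = 1060 Ω
X = 40.5 − 1060 = -1020 Ω

-1020 Ω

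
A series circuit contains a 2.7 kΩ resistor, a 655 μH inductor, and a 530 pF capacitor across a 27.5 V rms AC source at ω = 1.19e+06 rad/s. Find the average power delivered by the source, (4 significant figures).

X_L = ωL = 779.4 Ω
X_C = 1/(ωC) = 1586 Ω
Net reactance X = X_L − X_C = -806.1 Ω
Z = 2700 − j806.1 Ω
|Z| = √(2700² + 806.1²) = 2818 Ω
∠Z = arctan(-806.1/2700) = -16.62°
I = V/|Z| = 9.760 mA
P = VI cos φ = 27.5 × 0.009760 × cos(-16.62°) = 257.2 mW

257.2 mW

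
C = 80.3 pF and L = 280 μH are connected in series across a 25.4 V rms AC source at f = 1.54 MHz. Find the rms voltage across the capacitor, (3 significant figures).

23.0 V

ω = 2πf = 9.676e+06 rad/s
X_L = ωL = 2710 Ω
X_C = 1/(ωC) = 1290 Ω
Net reactance X = X_L − X_C = 1420 Ω
Z = j1420 Ω
|Z| = √(0² + 1420²) = 1420 Ω
I = V/|Z| = 17.9 mA
V_C = I·|Z_C| = 0.0179 × 1290 = 23.0 V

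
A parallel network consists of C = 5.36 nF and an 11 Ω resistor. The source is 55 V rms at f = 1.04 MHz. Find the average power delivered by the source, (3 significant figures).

ω = 2πf = 6.535e+06 rad/s
X_C = 1/(ωC) = 28.6 Ω
Parallel: admittances add. Y = 1/R + jωC
Y = (0.0909 + j0.0350) S
|Y| = 0.0974 S → |Z| = 1/|Y| = 10.3 Ω, ∠Z = −∠Y = -21.1°
I = V/|Z| = 5.36 A
P = VI cos φ = 55 × 5.36 × cos(-21.1°) = 275 W

275 W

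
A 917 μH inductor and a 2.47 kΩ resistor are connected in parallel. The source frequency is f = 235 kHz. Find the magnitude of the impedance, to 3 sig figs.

1190 Ω

ω = 2πf = 1.477e+06 rad/s
X_L = ωL = 1350 Ω
Parallel: admittances add. Y = 1/R + 1/(jωL)
Y = (0.000405 − j0.000739) S
|Y| = 0.000842 S → |Z| = 1/|Y| = 1190 Ω, ∠Z = −∠Y = 61.3°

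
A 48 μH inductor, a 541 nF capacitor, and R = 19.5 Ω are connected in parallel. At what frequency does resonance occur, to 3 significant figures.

31.2 kHz

ω₀ = 1/√(LC) = 1/√(4.8e-05 × 5.41e-07) = 196200 rad/s
f₀ = ω₀/(2π) = 31.2 kHz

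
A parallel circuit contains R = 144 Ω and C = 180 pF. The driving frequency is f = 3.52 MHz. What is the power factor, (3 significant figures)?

ω = 2πf = 2.212e+07 rad/s
X_C = 1/(ωC) = 251 Ω
Parallel: admittances add. Y = 1/R + jωC
Y = (0.00694 + j0.00398) S
|Y| = 0.00800 S → |Z| = 1/|Y| = 125 Ω, ∠Z = −∠Y = -29.8°
cos φ = cos(-29.8°) = 0.868

0.868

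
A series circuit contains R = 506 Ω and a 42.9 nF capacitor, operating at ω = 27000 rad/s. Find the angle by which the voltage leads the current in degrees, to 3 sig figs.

X_C = 1/(ωC) = 863 Ω
Z = 506 − j863 Ω
|Z| = √(506² + 863²) = 1000 Ω
∠Z = arctan(-863/506) = -59.6°

-59.6°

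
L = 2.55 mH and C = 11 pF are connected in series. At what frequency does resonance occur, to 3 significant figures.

ω₀ = 1/√(LC) = 1/√(0.00255 × 1.1e-11) = 5.971e+06 rad/s
f₀ = ω₀/(2π) = 950 kHz

950 kHz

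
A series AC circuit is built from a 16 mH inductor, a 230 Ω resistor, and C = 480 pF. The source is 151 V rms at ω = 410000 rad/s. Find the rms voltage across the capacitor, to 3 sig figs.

X_L = ωL = 6560 Ω
X_C = 1/(ωC) = 5080 Ω
Net reactance X = X_L − X_C = 1480 Ω
Z = 230 + j1480 Ω
|Z| = √(230² + 1480²) = 1500 Ω
I = V/|Z| = 101 mA
V_C = I·|Z_C| = 0.101 × 5080 = 513 V

513 V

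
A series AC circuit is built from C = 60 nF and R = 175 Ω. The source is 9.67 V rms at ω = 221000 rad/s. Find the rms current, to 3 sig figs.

50.7 mA

X_C = 1/(ωC) = 75.4 Ω
Z = 175 − j75.4 Ω
|Z| = √(175² + 75.4²) = 191 Ω
I = V/|Z| = 9.67/191 = 50.7 mA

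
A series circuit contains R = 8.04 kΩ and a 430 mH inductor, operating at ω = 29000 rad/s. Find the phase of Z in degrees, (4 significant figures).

57.19°

X_L = ωL = 12470 Ω
Z = 8040 + j12470 Ω
|Z| = √(8040² + 12470²) = 14840 Ω
∠Z = arctan(12470/8040) = 57.19°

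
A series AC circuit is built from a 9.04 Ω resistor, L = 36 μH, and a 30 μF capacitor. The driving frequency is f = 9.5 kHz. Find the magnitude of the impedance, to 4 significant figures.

9.179 Ω

ω = 2πf = 59690 rad/s
X_L = ωL = 2.149 Ω
X_C = 1/(ωC) = 0.5584 Ω
Net reactance X = X_L − X_C = 1.590 Ω
Z = 9.040 + j1.590 Ω
|Z| = √(9.040² + 1.590²) = 9.179 Ω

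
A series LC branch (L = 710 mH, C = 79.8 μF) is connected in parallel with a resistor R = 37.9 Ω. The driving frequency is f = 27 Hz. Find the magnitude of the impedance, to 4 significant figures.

29.40 Ω

ω = 2πf = 169.6 rad/s
X_L = ωL = 120.4 Ω
X_C = 1/(ωC) = 73.87 Ω
Branch 1: Z₁ = R = 37.90 Ω
Branch 2 (series LC): Z₂ = j(X_L − X_C) = j46.58 Ω
Parallel: Z = Z₁Z₂/(Z₁+Z₂), |Z| = 29.40 Ω, ∠Z = 39.13°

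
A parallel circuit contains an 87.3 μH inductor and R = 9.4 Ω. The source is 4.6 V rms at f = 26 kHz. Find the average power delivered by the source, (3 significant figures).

2.25 W

ω = 2πf = 163400 rad/s
X_L = ωL = 14.3 Ω
Parallel: admittances add. Y = 1/R + 1/(jωL)
Y = (0.106 − j0.0701) S
|Y| = 0.127 S → |Z| = 1/|Y| = 7.85 Ω, ∠Z = −∠Y = 33.4°
I = V/|Z| = 586 mA
P = VI cos φ = 4.6 × 0.586 × cos(33.4°) = 2.25 W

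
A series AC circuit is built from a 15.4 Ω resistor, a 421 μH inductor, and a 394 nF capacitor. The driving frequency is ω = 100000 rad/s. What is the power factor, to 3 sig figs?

0.677

X_L = ωL = 42.1 Ω
X_C = 1/(ωC) = 25.4 Ω
Net reactance X = X_L − X_C = 16.7 Ω
Z = 15.4 + j16.7 Ω
|Z| = √(15.4² + 16.7²) = 22.7 Ω
∠Z = arctan(16.7/15.4) = 47.4°
cos φ = cos(47.4°) = 0.677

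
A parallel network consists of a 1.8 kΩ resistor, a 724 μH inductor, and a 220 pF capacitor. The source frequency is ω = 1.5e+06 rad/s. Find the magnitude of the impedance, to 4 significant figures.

X_L = ωL = 1086 Ω
X_C = 1/(ωC) = 3030 Ω
Parallel: admittances add. Y = 1/R + 1/(jωL) + jωC
Y = (0.0005556 − j0.0005908) S
|Y| = 0.0008110 S → |Z| = 1/|Y| = 1233 Ω, ∠Z = −∠Y = 46.76°

1233 Ω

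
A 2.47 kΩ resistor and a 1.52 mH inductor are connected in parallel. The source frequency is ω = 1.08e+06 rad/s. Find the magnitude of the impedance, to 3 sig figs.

1370 Ω

X_L = ωL = 1640 Ω
Parallel: admittances add. Y = 1/R + 1/(jωL)
Y = (0.000405 − j0.000609) S
|Y| = 0.000731 S → |Z| = 1/|Y| = 1370 Ω, ∠Z = −∠Y = 56.4°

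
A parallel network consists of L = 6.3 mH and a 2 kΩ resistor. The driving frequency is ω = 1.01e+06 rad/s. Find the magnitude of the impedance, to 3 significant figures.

1910 Ω

X_L = ωL = 6360 Ω
Parallel: admittances add. Y = 1/R + 1/(jωL)
Y = (0.000500 − j0.000157) S
|Y| = 0.000524 S → |Z| = 1/|Y| = 1910 Ω, ∠Z = −∠Y = 17.4°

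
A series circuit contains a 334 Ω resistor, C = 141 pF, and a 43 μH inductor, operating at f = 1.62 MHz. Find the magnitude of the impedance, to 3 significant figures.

ω = 2πf = 1.018e+07 rad/s
X_L = ωL = 438 Ω
X_C = 1/(ωC) = 697 Ω
Net reactance X = X_L − X_C = -259 Ω
Z = 334 − j259 Ω
|Z| = √(334² + 259²) = 423 Ω

423 Ω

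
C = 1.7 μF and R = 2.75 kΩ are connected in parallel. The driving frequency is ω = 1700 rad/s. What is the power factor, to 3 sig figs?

X_C = 1/(ωC) = 346 Ω
Parallel: admittances add. Y = 1/R + jωC
Y = (0.000364 + j0.00289) S
|Y| = 0.00291 S → |Z| = 1/|Y| = 343 Ω, ∠Z = −∠Y = -82.8°
cos φ = cos(-82.8°) = 0.125

0.125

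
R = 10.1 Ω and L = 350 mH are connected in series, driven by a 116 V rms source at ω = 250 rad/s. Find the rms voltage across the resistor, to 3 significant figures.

13.3 V

X_L = ωL = 87.5 Ω
Z = 10.1 + j87.5 Ω
|Z| = √(10.1² + 87.5²) = 88.1 Ω
I = V/|Z| = 1.32 A
V_R = I·|Z_R| = 1.32 × 10.1 = 13.3 V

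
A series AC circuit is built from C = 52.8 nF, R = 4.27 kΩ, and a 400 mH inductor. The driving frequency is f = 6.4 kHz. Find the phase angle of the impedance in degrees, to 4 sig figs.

74.71°

ω = 2πf = 40210 rad/s
X_L = ωL = 16080 Ω
X_C = 1/(ωC) = 471.0 Ω
Net reactance X = X_L − X_C = 15610 Ω
Z = 4270 + j15610 Ω
|Z| = √(4270² + 15610²) = 16190 Ω
∠Z = arctan(15610/4270) = 74.71°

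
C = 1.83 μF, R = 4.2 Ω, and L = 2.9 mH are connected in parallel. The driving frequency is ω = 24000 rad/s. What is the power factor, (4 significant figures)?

0.9924

X_L = ωL = 69.60 Ω
X_C = 1/(ωC) = 22.77 Ω
Parallel: admittances add. Y = 1/R + 1/(jωL) + jωC
Y = (0.2381 + j0.02955) S
|Y| = 0.2399 S → |Z| = 1/|Y| = 4.168 Ω, ∠Z = −∠Y = -7.075°
cos φ = cos(-7.075°) = 0.9924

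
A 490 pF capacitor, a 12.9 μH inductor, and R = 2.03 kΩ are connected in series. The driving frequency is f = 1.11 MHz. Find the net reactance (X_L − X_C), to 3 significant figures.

ω = 2πf = 6.974e+06 rad/s
X_L = ωL = 90.0 Ω
X_C = 1/(ωC) = 293 Ω
X = 90.0 − 293 = -203 Ω

-203 Ω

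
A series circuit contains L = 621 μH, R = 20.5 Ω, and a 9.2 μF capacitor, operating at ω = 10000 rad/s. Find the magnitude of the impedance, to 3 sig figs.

21.0 Ω

X_L = ωL = 6.21 Ω
X_C = 1/(ωC) = 10.9 Ω
Net reactance X = X_L − X_C = -4.66 Ω
Z = 20.5 − j4.66 Ω
|Z| = √(20.5² + 4.66²) = 21.0 Ω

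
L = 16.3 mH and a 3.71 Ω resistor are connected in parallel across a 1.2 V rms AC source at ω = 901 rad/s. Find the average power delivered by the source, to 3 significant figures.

X_L = ωL = 14.7 Ω
Parallel: admittances add. Y = 1/R + 1/(jωL)
Y = (0.270 − j0.0681) S
|Y| = 0.278 S → |Z| = 1/|Y| = 3.60 Ω, ∠Z = −∠Y = 14.2°
I = V/|Z| = 334 mA
P = VI cos φ = 1.2 × 0.334 × cos(14.2°) = 388 mW

388 mW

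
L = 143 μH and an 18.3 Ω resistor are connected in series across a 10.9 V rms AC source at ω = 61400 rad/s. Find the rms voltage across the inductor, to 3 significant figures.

4.72 V

X_L = ωL = 8.78 Ω
Z = 18.3 + j8.78 Ω
|Z| = √(18.3² + 8.78²) = 20.3 Ω
I = V/|Z| = 537 mA
V_L = I·|Z_L| = 0.537 × 8.78 = 4.72 V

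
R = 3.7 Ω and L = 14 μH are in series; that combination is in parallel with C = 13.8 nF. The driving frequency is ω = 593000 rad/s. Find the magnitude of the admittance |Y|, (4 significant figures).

X_L = ωL = 8.302 Ω
X_C = 1/(ωC) = 122.2 Ω
Branch 1 (R+jX_L): Z₁ = 3.700 + j8.302 Ω, |Z₁| = 9.089 Ω
Branch 2 (−jX_C): Z₂ = −j122.2 Ω
Parallel: Z = Z₁Z₂/(Z₁+Z₂), |Z| = 9.747 Ω, ∠Z = 64.12°
|Y| = 1/|Z| = 102.6 mS

102.6 mS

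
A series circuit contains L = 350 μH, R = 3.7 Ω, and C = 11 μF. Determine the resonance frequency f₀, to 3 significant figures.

2.57 kHz

ω₀ = 1/√(LC) = 1/√(0.00035 × 1.1e-05) = 16120 rad/s
f₀ = ω₀/(2π) = 2.57 kHz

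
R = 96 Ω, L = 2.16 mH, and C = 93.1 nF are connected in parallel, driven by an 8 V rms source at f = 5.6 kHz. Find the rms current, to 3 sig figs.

ω = 2πf = 35190 rad/s
X_L = ωL = 76.0 Ω
X_C = 1/(ωC) = 305 Ω
Parallel: admittances add. Y = 1/R + 1/(jωL) + jωC
Y = (0.0104 − j0.00988) S
|Y| = 0.0144 S → |Z| = 1/|Y| = 69.6 Ω, ∠Z = −∠Y = 43.5°
I = V/|Z| = 8/69.6 = 115 mA

115 mA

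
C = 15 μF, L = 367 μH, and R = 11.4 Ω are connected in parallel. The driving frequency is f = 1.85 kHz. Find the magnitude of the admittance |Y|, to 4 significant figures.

106.3 mS

ω = 2πf = 11620 rad/s
X_L = ωL = 4.266 Ω
X_C = 1/(ωC) = 5.735 Ω
Parallel: admittances add. Y = 1/R + 1/(jωL) + jωC
Y = (0.08772 − j0.06005) S
|Y| = 0.1063 S → |Z| = 1/|Y| = 9.407 Ω, ∠Z = −∠Y = 34.40°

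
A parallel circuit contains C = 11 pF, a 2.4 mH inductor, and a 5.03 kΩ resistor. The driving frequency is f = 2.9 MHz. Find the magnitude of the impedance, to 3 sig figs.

ω = 2πf = 1.822e+07 rad/s
X_L = ωL = 43700 Ω
X_C = 1/(ωC) = 4990 Ω
Parallel: admittances add. Y = 1/R + 1/(jωL) + jωC
Y = (0.000199 + j0.000178) S
|Y| = 0.000267 S → |Z| = 1/|Y| = 3750 Ω, ∠Z = −∠Y = -41.8°

3750 Ω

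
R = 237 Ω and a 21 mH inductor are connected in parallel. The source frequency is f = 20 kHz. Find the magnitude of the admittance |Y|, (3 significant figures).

4.24 mS

ω = 2πf = 125700 rad/s
X_L = ωL = 2640 Ω
Parallel: admittances add. Y = 1/R + 1/(jωL)
Y = (0.00422 − j0.000379) S
|Y| = 0.00424 S → |Z| = 1/|Y| = 236 Ω, ∠Z = −∠Y = 5.13°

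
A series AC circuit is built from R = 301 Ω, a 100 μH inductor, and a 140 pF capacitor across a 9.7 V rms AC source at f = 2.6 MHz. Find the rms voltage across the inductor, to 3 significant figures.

12.8 V

ω = 2πf = 1.634e+07 rad/s
X_L = ωL = 1630 Ω
X_C = 1/(ωC) = 437 Ω
Net reactance X = X_L − X_C = 1200 Ω
Z = 301 + j1200 Ω
|Z| = √(301² + 1200²) = 1230 Ω
I = V/|Z| = 7.86 mA
V_L = I·|Z_L| = 0.00786 × 1630 = 12.8 V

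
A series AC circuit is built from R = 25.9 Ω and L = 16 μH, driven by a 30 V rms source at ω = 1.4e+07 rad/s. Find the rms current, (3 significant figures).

133 mA

X_L = ωL = 224 Ω
Z = 25.9 + j224 Ω
|Z| = √(25.9² + 224²) = 225 Ω
I = V/|Z| = 30/225 = 133 mA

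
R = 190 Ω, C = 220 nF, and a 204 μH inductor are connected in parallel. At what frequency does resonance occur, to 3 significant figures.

ω₀ = 1/√(LC) = 1/√(0.000204 × 2.2e-07) = 149300 rad/s
f₀ = ω₀/(2π) = 23.8 kHz

23.8 kHz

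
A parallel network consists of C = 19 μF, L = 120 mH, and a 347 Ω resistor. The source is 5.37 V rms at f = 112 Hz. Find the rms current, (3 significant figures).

17.5 mA

ω = 2πf = 703.7 rad/s
X_L = ωL = 84.4 Ω
X_C = 1/(ωC) = 74.8 Ω
Parallel: admittances add. Y = 1/R + 1/(jωL) + jωC
Y = (0.00288 + j0.00153) S
|Y| = 0.00326 S → |Z| = 1/|Y| = 307 Ω, ∠Z = −∠Y = -27.9°
I = V/|Z| = 5.37/307 = 17.5 mA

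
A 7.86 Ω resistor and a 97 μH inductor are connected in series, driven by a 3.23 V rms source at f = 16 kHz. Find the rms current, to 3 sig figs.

258 mA

ω = 2πf = 100500 rad/s
X_L = ωL = 9.75 Ω
Z = 7.86 + j9.75 Ω
|Z| = √(7.86² + 9.75²) = 12.5 Ω
I = V/|Z| = 3.23/12.5 = 258 mA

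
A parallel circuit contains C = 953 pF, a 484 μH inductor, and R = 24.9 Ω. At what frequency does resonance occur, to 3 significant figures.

234 kHz

ω₀ = 1/√(LC) = 1/√(0.000484 × 9.53e-10) = 1.472e+06 rad/s
f₀ = ω₀/(2π) = 234 kHz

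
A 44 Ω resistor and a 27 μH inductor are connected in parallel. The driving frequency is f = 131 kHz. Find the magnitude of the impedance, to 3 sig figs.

ω = 2πf = 823100 rad/s
X_L = ωL = 22.2 Ω
Parallel: admittances add. Y = 1/R + 1/(jωL)
Y = (0.0227 − j0.0450) S
|Y| = 0.0504 S → |Z| = 1/|Y| = 19.8 Ω, ∠Z = −∠Y = 63.2°

19.8 Ω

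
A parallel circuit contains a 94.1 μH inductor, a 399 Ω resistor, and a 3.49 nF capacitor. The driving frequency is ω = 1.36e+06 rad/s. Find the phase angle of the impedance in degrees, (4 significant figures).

50.75°

X_L = ωL = 128.0 Ω
X_C = 1/(ωC) = 210.7 Ω
Parallel: admittances add. Y = 1/R + 1/(jωL) + jωC
Y = (0.002506 − j0.003068) S
|Y| = 0.003961 S → |Z| = 1/|Y| = 252.4 Ω, ∠Z = −∠Y = 50.75°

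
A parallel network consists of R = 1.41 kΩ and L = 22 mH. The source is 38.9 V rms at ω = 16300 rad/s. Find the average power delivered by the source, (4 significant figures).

1.073 W

X_L = ωL = 358.6 Ω
Parallel: admittances add. Y = 1/R + 1/(jωL)
Y = (0.0007092 − j0.002789) S
|Y| = 0.002877 S → |Z| = 1/|Y| = 347.5 Ω, ∠Z = −∠Y = 75.73°
I = V/|Z| = 111.9 mA
P = VI cos φ = 38.9 × 0.1119 × cos(75.73°) = 1.073 W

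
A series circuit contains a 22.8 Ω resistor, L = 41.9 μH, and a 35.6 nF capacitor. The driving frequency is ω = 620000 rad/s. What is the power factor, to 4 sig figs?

X_L = ωL = 25.98 Ω
X_C = 1/(ωC) = 45.31 Ω
Net reactance X = X_L − X_C = -19.33 Ω
Z = 22.80 − j19.33 Ω
|Z| = √(22.80² + 19.33²) = 29.89 Ω
∠Z = arctan(-19.33/22.80) = -40.29°
cos φ = cos(-40.29°) = 0.7628

0.7628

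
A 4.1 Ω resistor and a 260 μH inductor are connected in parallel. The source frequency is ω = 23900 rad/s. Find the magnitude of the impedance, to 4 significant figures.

3.422 Ω

X_L = ωL = 6.214 Ω
Parallel: admittances add. Y = 1/R + 1/(jωL)
Y = (0.2439 − j0.1609) S
|Y| = 0.2922 S → |Z| = 1/|Y| = 3.422 Ω, ∠Z = −∠Y = 33.42°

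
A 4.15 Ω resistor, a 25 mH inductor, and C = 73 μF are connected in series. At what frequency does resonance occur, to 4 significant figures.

ω₀ = 1/√(LC) = 1/√(0.025 × 7.3e-05) = 740.2 rad/s
f₀ = ω₀/(2π) = 117.8 Hz

117.8 Hz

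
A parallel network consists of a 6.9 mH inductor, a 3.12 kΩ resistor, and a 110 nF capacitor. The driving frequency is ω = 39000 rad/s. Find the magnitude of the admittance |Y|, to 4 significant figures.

657.3 μS

X_L = ωL = 269.1 Ω
X_C = 1/(ωC) = 233.1 Ω
Parallel: admittances add. Y = 1/R + 1/(jωL) + jωC
Y = (0.0003205 + j0.0005739) S
|Y| = 0.0006573 S → |Z| = 1/|Y| = 1521 Ω, ∠Z = −∠Y = -60.82°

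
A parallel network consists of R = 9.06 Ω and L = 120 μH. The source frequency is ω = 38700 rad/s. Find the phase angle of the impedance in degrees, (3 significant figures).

62.9°

X_L = ωL = 4.64 Ω
Parallel: admittances add. Y = 1/R + 1/(jωL)
Y = (0.110 − j0.215) S
|Y| = 0.242 S → |Z| = 1/|Y| = 4.13 Ω, ∠Z = −∠Y = 62.9°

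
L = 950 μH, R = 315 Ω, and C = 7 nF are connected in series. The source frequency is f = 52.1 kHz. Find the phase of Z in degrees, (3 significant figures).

ω = 2πf = 327400 rad/s
X_L = ωL = 311 Ω
X_C = 1/(ωC) = 436 Ω
Net reactance X = X_L − X_C = -125 Ω
Z = 315 − j125 Ω
|Z| = √(315² + 125²) = 339 Ω
∠Z = arctan(-125/315) = -21.7°

-21.7°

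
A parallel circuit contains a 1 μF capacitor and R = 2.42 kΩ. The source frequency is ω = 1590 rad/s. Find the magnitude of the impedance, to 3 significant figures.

609 Ω

X_C = 1/(ωC) = 629 Ω
Parallel: admittances add. Y = 1/R + jωC
Y = (0.000413 + j0.00159) S
|Y| = 0.00164 S → |Z| = 1/|Y| = 609 Ω, ∠Z = −∠Y = -75.4°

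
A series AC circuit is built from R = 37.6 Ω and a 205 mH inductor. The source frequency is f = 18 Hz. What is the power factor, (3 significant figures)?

ω = 2πf = 113.1 rad/s
X_L = ωL = 23.2 Ω
Z = 37.6 + j23.2 Ω
|Z| = √(37.6² + 23.2²) = 44.2 Ω
∠Z = arctan(23.2/37.6) = 31.7°
cos φ = cos(31.7°) = 0.851

0.851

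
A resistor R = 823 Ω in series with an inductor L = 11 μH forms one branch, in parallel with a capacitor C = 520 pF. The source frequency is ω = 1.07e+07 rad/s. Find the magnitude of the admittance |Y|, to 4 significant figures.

5.524 mS

X_L = ωL = 117.7 Ω
X_C = 1/(ωC) = 179.7 Ω
Branch 1 (R+jX_L): Z₁ = 823.0 + j117.7 Ω, |Z₁| = 831.4 Ω
Branch 2 (−jX_C): Z₂ = −j179.7 Ω
Parallel: Z = Z₁Z₂/(Z₁+Z₂), |Z| = 181.0 Ω, ∠Z = -77.55°
|Y| = 1/|Z| = 5.524 mS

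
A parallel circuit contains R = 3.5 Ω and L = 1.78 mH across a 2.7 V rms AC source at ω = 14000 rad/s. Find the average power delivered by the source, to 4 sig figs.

2.083 W

X_L = ωL = 24.92 Ω
Parallel: admittances add. Y = 1/R + 1/(jωL)
Y = (0.2857 − j0.04013) S
|Y| = 0.2885 S → |Z| = 1/|Y| = 3.466 Ω, ∠Z = −∠Y = 7.995°
I = V/|Z| = 779.0 mA
P = VI cos φ = 2.7 × 0.7790 × cos(7.995°) = 2.083 W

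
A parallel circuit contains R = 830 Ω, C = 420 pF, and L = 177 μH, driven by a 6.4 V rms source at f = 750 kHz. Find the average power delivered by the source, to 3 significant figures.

49.3 mW

ω = 2πf = 4.712e+06 rad/s
X_L = ωL = 834 Ω
X_C = 1/(ωC) = 505 Ω
Parallel: admittances add. Y = 1/R + 1/(jωL) + jωC
Y = (0.00120 + j0.000780) S
|Y| = 0.00144 S → |Z| = 1/|Y| = 697 Ω, ∠Z = −∠Y = -32.9°
I = V/|Z| = 9.19 mA
P = VI cos φ = 6.4 × 0.00919 × cos(-32.9°) = 49.3 mW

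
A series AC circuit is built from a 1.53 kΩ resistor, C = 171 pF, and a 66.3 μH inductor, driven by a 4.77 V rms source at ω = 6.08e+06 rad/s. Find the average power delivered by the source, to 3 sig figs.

X_L = ωL = 403 Ω
X_C = 1/(ωC) = 962 Ω
Net reactance X = X_L − X_C = -559 Ω
Z = 1530 − j559 Ω
|Z| = √(1530² + 559²) = 1630 Ω
∠Z = arctan(-559/1530) = -20.1°
I = V/|Z| = 2.93 mA
P = VI cos φ = 4.77 × 0.00293 × cos(-20.1°) = 13.1 mW

13.1 mW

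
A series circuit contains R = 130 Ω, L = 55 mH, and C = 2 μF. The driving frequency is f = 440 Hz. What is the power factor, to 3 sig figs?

ω = 2πf = 2765 rad/s
X_L = ωL = 152 Ω
X_C = 1/(ωC) = 181 Ω
Net reactance X = X_L − X_C = -28.8 Ω
Z = 130 − j28.8 Ω
|Z| = √(130² + 28.8²) = 133 Ω
∠Z = arctan(-28.8/130) = -12.5°
cos φ = cos(-12.5°) = 0.976

0.976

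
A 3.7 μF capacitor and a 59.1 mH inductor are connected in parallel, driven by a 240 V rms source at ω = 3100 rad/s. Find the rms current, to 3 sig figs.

1.44 A

X_L = ωL = 183 Ω
X_C = 1/(ωC) = 87.2 Ω
Parallel: admittances add. Y = 1/(jωL) + jωC
Y = (0 + j0.00601) S
|Y| = 0.00601 S → |Z| = 1/|Y| = 166 Ω, ∠Z = −∠Y = -90.0°
I = V/|Z| = 240/166 = 1.44 A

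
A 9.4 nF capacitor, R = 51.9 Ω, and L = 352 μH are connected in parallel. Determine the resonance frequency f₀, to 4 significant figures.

ω₀ = 1/√(LC) = 1/√(0.000352 × 9.4e-09) = 549700 rad/s
f₀ = ω₀/(2π) = 87.50 kHz

87.50 kHz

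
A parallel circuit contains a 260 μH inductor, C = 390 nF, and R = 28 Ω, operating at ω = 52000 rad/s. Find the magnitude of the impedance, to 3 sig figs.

X_L = ωL = 13.5 Ω
X_C = 1/(ωC) = 49.3 Ω
Parallel: admittances add. Y = 1/R + 1/(jωL) + jωC
Y = (0.0357 − j0.0537) S
|Y| = 0.0645 S → |Z| = 1/|Y| = 15.5 Ω, ∠Z = −∠Y = 56.4°

15.5 Ω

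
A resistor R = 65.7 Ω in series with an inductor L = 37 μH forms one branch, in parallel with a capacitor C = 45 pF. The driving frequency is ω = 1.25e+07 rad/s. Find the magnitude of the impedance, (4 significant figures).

X_L = ωL = 462.5 Ω
X_C = 1/(ωC) = 1778 Ω
Branch 1 (R+jX_L): Z₁ = 65.70 + j462.5 Ω, |Z₁| = 467.1 Ω
Branch 2 (−jX_C): Z₂ = −j1778 Ω
Parallel: Z = Z₁Z₂/(Z₁+Z₂), |Z| = 630.6 Ω, ∠Z = 79.06°

630.6 Ω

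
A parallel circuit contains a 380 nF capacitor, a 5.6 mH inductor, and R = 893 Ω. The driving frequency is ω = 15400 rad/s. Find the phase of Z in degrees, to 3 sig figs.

79.0°

X_L = ωL = 86.2 Ω
X_C = 1/(ωC) = 171 Ω
Parallel: admittances add. Y = 1/R + 1/(jωL) + jωC
Y = (0.00112 − j0.00574) S
|Y| = 0.00585 S → |Z| = 1/|Y| = 171 Ω, ∠Z = −∠Y = 79.0°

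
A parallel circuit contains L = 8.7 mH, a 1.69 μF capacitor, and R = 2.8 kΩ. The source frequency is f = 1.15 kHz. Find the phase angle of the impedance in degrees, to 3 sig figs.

ω = 2πf = 7226 rad/s
X_L = ωL = 62.9 Ω
X_C = 1/(ωC) = 81.9 Ω
Parallel: admittances add. Y = 1/R + 1/(jωL) + jωC
Y = (0.000357 − j0.00370) S
|Y| = 0.00371 S → |Z| = 1/|Y| = 269 Ω, ∠Z = −∠Y = 84.5°

84.5°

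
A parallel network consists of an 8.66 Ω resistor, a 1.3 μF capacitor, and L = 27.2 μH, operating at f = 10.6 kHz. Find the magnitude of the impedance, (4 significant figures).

ω = 2πf = 66600 rad/s
X_L = ωL = 1.812 Ω
X_C = 1/(ωC) = 11.55 Ω
Parallel: admittances add. Y = 1/R + 1/(jωL) + jωC
Y = (0.1155 − j0.4654) S
|Y| = 0.4795 S → |Z| = 1/|Y| = 2.085 Ω, ∠Z = −∠Y = 76.07°

2.085 Ω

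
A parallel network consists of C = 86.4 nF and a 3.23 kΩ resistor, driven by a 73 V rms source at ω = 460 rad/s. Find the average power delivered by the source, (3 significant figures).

1.65 W

X_C = 1/(ωC) = 25200 Ω
Parallel: admittances add. Y = 1/R + jωC
Y = (0.000310 + j3.97e-05) S
|Y| = 0.000312 S → |Z| = 1/|Y| = 3200 Ω, ∠Z = −∠Y = -7.32°
I = V/|Z| = 22.8 mA
P = VI cos φ = 73 × 0.0228 × cos(-7.32°) = 1.65 W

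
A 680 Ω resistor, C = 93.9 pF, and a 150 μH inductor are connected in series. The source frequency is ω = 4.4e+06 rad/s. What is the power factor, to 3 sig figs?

X_L = ωL = 660 Ω
X_C = 1/(ωC) = 2420 Ω
Net reactance X = X_L − X_C = -1760 Ω
Z = 680 − j1760 Ω
|Z| = √(680² + 1760²) = 1890 Ω
∠Z = arctan(-1760/680) = -68.9°
cos φ = cos(-68.9°) = 0.360

0.360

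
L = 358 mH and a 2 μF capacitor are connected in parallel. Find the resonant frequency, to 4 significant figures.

188.1 Hz

ω₀ = 1/√(LC) = 1/√(0.358 × 2e-06) = 1182 rad/s
f₀ = ω₀/(2π) = 188.1 Hz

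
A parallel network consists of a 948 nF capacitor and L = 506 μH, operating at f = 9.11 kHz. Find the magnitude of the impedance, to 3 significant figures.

50.7 Ω

ω = 2πf = 57240 rad/s
X_L = ωL = 29.0 Ω
X_C = 1/(ωC) = 18.4 Ω
Parallel: admittances add. Y = 1/(jωL) + jωC
Y = (0 + j0.0197) S
|Y| = 0.0197 S → |Z| = 1/|Y| = 50.7 Ω, ∠Z = −∠Y = -90.0°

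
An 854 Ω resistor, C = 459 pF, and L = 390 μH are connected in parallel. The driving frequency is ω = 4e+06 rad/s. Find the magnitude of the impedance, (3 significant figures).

X_L = ωL = 1560 Ω
X_C = 1/(ωC) = 545 Ω
Parallel: admittances add. Y = 1/R + 1/(jωL) + jωC
Y = (0.00117 + j0.00119) S
|Y| = 0.00167 S → |Z| = 1/|Y| = 598 Ω, ∠Z = −∠Y = -45.6°

598 Ω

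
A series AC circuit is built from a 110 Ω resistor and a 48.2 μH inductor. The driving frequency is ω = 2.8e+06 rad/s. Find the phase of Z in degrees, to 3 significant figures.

50.8°

X_L = ωL = 135 Ω
Z = 110 + j135 Ω
|Z| = √(110² + 135²) = 174 Ω
∠Z = arctan(135/110) = 50.8°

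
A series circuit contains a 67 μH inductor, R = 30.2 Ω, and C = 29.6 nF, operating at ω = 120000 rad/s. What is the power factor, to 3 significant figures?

0.110

X_L = ωL = 8.04 Ω
X_C = 1/(ωC) = 282 Ω
Net reactance X = X_L − X_C = -273 Ω
Z = 30.2 − j273 Ω
|Z| = √(30.2² + 273²) = 275 Ω
∠Z = arctan(-273/30.2) = -83.7°
cos φ = cos(-83.7°) = 0.110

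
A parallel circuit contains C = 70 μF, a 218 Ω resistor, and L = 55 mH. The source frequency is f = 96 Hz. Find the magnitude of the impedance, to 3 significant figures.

ω = 2πf = 603.2 rad/s
X_L = ωL = 33.2 Ω
X_C = 1/(ωC) = 23.7 Ω
Parallel: admittances add. Y = 1/R + 1/(jωL) + jωC
Y = (0.00459 + j0.0121) S
|Y| = 0.0129 S → |Z| = 1/|Y| = 77.4 Ω, ∠Z = −∠Y = -69.2°

77.4 Ω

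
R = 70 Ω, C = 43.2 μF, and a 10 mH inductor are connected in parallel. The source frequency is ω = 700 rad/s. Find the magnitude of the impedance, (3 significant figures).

X_L = ωL = 7.00 Ω
X_C = 1/(ωC) = 33.1 Ω
Parallel: admittances add. Y = 1/R + 1/(jωL) + jωC
Y = (0.0143 − j0.113) S
|Y| = 0.114 S → |Z| = 1/|Y| = 8.81 Ω, ∠Z = −∠Y = 82.8°

8.81 Ω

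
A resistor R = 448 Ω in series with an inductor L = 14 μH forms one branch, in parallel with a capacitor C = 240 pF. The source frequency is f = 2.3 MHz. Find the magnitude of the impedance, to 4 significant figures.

310.7 Ω

ω = 2πf = 1.445e+07 rad/s
X_L = ωL = 202.3 Ω
X_C = 1/(ωC) = 288.3 Ω
Branch 1 (R+jX_L): Z₁ = 448.0 + j202.3 Ω, |Z₁| = 491.6 Ω
Branch 2 (−jX_C): Z₂ = −j288.3 Ω
Parallel: Z = Z₁Z₂/(Z₁+Z₂), |Z| = 310.7 Ω, ∠Z = -54.83°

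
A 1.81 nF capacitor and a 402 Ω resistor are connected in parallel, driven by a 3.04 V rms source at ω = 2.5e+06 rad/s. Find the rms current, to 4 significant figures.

X_C = 1/(ωC) = 221.0 Ω
Parallel: admittances add. Y = 1/R + jωC
Y = (0.002488 + j0.004525) S
|Y| = 0.005164 S → |Z| = 1/|Y| = 193.7 Ω, ∠Z = −∠Y = -61.20°
I = V/|Z| = 3.04/193.7 = 15.70 mA

15.70 mA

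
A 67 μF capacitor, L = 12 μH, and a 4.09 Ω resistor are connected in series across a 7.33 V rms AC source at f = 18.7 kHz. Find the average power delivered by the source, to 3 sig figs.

ω = 2πf = 117500 rad/s
X_L = ωL = 1.41 Ω
X_C = 1/(ωC) = 0.127 Ω
Net reactance X = X_L − X_C = 1.28 Ω
Z = 4.09 + j1.28 Ω
|Z| = √(4.09² + 1.28²) = 4.29 Ω
∠Z = arctan(1.28/4.09) = 17.4°
I = V/|Z| = 1.71 A
P = VI cos φ = 7.33 × 1.71 × cos(17.4°) = 12.0 W

12.0 W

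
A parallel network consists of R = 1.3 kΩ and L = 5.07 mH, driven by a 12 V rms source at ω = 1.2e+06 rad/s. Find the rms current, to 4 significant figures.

X_L = ωL = 6084 Ω
Parallel: admittances add. Y = 1/R + 1/(jωL)
Y = (0.0007692 − j0.0001644) S
|Y| = 0.0007866 S → |Z| = 1/|Y| = 1271 Ω, ∠Z = −∠Y = 12.06°
I = V/|Z| = 12/1271 = 9.439 mA

9.439 mA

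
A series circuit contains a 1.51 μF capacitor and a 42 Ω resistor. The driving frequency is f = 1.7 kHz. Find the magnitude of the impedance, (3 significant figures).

74.9 Ω

ω = 2πf = 10680 rad/s
X_C = 1/(ωC) = 62.0 Ω
Z = 42.0 − j62.0 Ω
|Z| = √(42.0² + 62.0²) = 74.9 Ω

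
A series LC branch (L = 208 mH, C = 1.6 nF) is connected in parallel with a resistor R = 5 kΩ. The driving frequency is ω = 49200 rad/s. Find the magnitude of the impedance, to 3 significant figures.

X_L = ωL = 10200 Ω
X_C = 1/(ωC) = 12700 Ω
Branch 1: Z₁ = R = 5000 Ω
Branch 2 (series LC): Z₂ = j(X_L − X_C) = −j2470 Ω
Parallel: Z = Z₁Z₂/(Z₁+Z₂), |Z| = 2210 Ω, ∠Z = -63.7°

2210 Ω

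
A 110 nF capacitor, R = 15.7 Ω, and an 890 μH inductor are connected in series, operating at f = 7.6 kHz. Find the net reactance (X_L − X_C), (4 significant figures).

ω = 2πf = 47750 rad/s
X_L = ωL = 42.50 Ω
X_C = 1/(ωC) = 190.4 Ω
X = 42.50 − 190.4 = -147.9 Ω

-147.9 Ω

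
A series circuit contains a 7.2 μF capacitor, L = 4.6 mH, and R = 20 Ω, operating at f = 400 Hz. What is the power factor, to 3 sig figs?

ω = 2πf = 2513 rad/s
X_L = ωL = 11.6 Ω
X_C = 1/(ωC) = 55.3 Ω
Net reactance X = X_L − X_C = -43.7 Ω
Z = 20.0 − j43.7 Ω
|Z| = √(20.0² + 43.7²) = 48.1 Ω
∠Z = arctan(-43.7/20.0) = -65.4°
cos φ = cos(-65.4°) = 0.416

0.416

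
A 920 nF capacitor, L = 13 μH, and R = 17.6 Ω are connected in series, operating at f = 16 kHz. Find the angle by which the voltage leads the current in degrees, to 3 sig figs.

ω = 2πf = 100500 rad/s
X_L = ωL = 1.31 Ω
X_C = 1/(ωC) = 10.8 Ω
Net reactance X = X_L − X_C = -9.51 Ω
Z = 17.6 − j9.51 Ω
|Z| = √(17.6² + 9.51²) = 20.0 Ω
∠Z = arctan(-9.51/17.6) = -28.4°

-28.4°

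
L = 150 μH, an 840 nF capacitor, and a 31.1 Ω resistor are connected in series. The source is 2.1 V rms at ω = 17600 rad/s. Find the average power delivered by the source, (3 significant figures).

X_L = ωL = 2.64 Ω
X_C = 1/(ωC) = 67.6 Ω
Net reactance X = X_L − X_C = -65.0 Ω
Z = 31.1 − j65.0 Ω
|Z| = √(31.1² + 65.0²) = 72.1 Ω
∠Z = arctan(-65.0/31.1) = -64.4°
I = V/|Z| = 29.1 mA
P = VI cos φ = 2.1 × 0.0291 × cos(-64.4°) = 26.4 mW

26.4 mW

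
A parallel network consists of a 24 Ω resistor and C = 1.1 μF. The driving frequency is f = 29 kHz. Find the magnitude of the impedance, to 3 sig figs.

ω = 2πf = 182200 rad/s
X_C = 1/(ωC) = 4.99 Ω
Parallel: admittances add. Y = 1/R + jωC
Y = (0.0417 + j0.200) S
|Y| = 0.205 S → |Z| = 1/|Y| = 4.88 Ω, ∠Z = −∠Y = -78.3°

4.88 Ω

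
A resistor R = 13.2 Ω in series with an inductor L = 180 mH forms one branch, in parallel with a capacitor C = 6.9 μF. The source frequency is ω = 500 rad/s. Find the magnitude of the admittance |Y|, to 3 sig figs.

7.60 mS

X_L = ωL = 90.0 Ω
X_C = 1/(ωC) = 290 Ω
Branch 1 (R+jX_L): Z₁ = 13.2 + j90.0 Ω, |Z₁| = 91.0 Ω
Branch 2 (−jX_C): Z₂ = −j290 Ω
Parallel: Z = Z₁Z₂/(Z₁+Z₂), |Z| = 132 Ω, ∠Z = 77.9°
|Y| = 1/|Z| = 7.60 mS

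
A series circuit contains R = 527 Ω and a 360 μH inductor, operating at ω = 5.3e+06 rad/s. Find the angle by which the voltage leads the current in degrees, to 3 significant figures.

74.6°

X_L = ωL = 1910 Ω
Z = 527 + j1910 Ω
|Z| = √(527² + 1910²) = 1980 Ω
∠Z = arctan(1910/527) = 74.6°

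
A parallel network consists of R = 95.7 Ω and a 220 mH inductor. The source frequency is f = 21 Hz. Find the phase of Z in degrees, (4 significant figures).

ω = 2πf = 131.9 rad/s
X_L = ωL = 29.03 Ω
Parallel: admittances add. Y = 1/R + 1/(jωL)
Y = (0.01045 − j0.03445) S
|Y| = 0.03600 S → |Z| = 1/|Y| = 27.78 Ω, ∠Z = −∠Y = 73.13°

73.13°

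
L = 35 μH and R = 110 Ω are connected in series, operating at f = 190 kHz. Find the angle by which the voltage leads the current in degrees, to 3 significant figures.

ω = 2πf = 1.194e+06 rad/s
X_L = ωL = 41.8 Ω
Z = 110 + j41.8 Ω
|Z| = √(110² + 41.8²) = 118 Ω
∠Z = arctan(41.8/110) = 20.8°

20.8°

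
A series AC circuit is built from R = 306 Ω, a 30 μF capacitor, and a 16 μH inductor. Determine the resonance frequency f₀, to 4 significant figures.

ω₀ = 1/√(LC) = 1/√(1.6e-05 × 3e-05) = 45640 rad/s
f₀ = ω₀/(2π) = 7.264 kHz

7.264 kHz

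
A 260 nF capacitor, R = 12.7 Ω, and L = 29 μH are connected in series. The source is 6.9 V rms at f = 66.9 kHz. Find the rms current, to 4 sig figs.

528.4 mA

ω = 2πf = 420300 rad/s
X_L = ωL = 12.19 Ω
X_C = 1/(ωC) = 9.150 Ω
Net reactance X = X_L − X_C = 3.040 Ω
Z = 12.70 + j3.040 Ω
|Z| = √(12.70² + 3.040²) = 13.06 Ω
I = V/|Z| = 6.9/13.06 = 528.4 mA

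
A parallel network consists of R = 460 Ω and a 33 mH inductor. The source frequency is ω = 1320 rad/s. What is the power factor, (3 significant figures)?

0.0943

X_L = ωL = 43.6 Ω
Parallel: admittances add. Y = 1/R + 1/(jωL)
Y = (0.00217 − j0.0230) S
|Y| = 0.0231 S → |Z| = 1/|Y| = 43.4 Ω, ∠Z = −∠Y = 84.6°
cos φ = cos(84.6°) = 0.0943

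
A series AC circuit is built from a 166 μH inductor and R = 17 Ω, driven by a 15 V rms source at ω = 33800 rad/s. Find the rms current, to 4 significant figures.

X_L = ωL = 5.611 Ω
Z = 17.00 + j5.611 Ω
|Z| = √(17.00² + 5.611²) = 17.90 Ω
I = V/|Z| = 15/17.90 = 837.9 mA

837.9 mA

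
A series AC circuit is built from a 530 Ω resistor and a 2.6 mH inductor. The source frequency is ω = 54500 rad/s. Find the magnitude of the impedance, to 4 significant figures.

548.6 Ω

X_L = ωL = 141.7 Ω
Z = 530.0 + j141.7 Ω
|Z| = √(530.0² + 141.7²) = 548.6 Ω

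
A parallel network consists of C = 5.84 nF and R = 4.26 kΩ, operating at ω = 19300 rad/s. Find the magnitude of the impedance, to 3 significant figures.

X_C = 1/(ωC) = 8870 Ω
Parallel: admittances add. Y = 1/R + jωC
Y = (0.000235 + j0.000113) S
|Y| = 0.000260 S → |Z| = 1/|Y| = 3840 Ω, ∠Z = −∠Y = -25.6°

3840 Ω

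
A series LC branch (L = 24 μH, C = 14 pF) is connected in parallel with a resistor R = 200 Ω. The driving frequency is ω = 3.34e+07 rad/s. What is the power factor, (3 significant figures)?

0.989

X_L = ωL = 802 Ω
X_C = 1/(ωC) = 2140 Ω
Branch 1: Z₁ = R = 200 Ω
Branch 2 (series LC): Z₂ = j(X_L − X_C) = −j1340 Ω
Parallel: Z = Z₁Z₂/(Z₁+Z₂), |Z| = 198 Ω, ∠Z = -8.51°
cos φ = cos(-8.51°) = 0.989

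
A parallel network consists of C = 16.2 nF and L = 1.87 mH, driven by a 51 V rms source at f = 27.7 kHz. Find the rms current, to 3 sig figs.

12.9 mA

ω = 2πf = 174000 rad/s
X_L = ωL = 325 Ω
X_C = 1/(ωC) = 355 Ω
Parallel: admittances add. Y = 1/(jωL) + jωC
Y = (0 − j0.000253) S
|Y| = 0.000253 S → |Z| = 1/|Y| = 3950 Ω, ∠Z = −∠Y = 90.0°
I = V/|Z| = 51/3950 = 12.9 mA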